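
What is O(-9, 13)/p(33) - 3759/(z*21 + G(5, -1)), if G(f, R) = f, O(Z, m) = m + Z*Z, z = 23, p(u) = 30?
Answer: -33449/7320 ≈ -4.5695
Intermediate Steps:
O(Z, m) = m + Z²
O(-9, 13)/p(33) - 3759/(z*21 + G(5, -1)) = (13 + (-9)²)/30 - 3759/(23*21 + 5) = (13 + 81)*(1/30) - 3759/(483 + 5) = 94*(1/30) - 3759/488 = 47/15 - 3759*1/488 = 47/15 - 3759/488 = -33449/7320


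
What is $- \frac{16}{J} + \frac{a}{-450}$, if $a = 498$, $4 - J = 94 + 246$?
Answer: $- \frac{556}{525} \approx -1.059$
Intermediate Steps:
$J = -336$ ($J = 4 - \left(94 + 246\right) = 4 - 340 = -336$)
$- \frac{16}{J} + \frac{a}{-450} = - \frac{16}{-336} + \frac{498}{-450} = \left(-16\right) \left(- \frac{1}{336}\right) + 498 \left(- \frac{1}{450}\right) = \frac{1}{21} - \frac{83}{75} = - \frac{556}{525}$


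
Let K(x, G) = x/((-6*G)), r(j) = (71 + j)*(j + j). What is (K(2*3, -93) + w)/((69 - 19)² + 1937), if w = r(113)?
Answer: 227489/24273 ≈ 9.3721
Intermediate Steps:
r(j) = 2*j*(71 + j) (r(j) = (71 + j)*(2*j) = 2*j*(71 + j))
w = 41584 (w = 2*113*(71 + 113) = 2*113*184 = 41584)
K(x, G) = -x/(6*G) (K(x, G) = x*(-1/(6*G)) = -x/(6*G))
(K(2*3, -93) + w)/((69 - 19)² + 1937) = (-⅙*2*3/(-93) + 41584)/((69 - 19)² + 1937) = (-⅙*6*(-1/93) + 41584)/(50² + 1937) = (1/93 + 41584)/(2500 + 1937) = (3867313/93)/4437 = (3867313/93)*(1/4437) = 227489/24273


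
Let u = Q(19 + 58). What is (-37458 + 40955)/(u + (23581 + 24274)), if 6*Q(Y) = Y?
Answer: 20982/287207 ≈ 0.073055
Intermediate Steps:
Q(Y) = Y/6
u = 77/6 (u = (19 + 58)/6 = (1/6)*77 = 77/6 ≈ 12.833)
(-37458 + 40955)/(u + (23581 + 24274)) = (-37458 + 40955)/(77/6 + (23581 + 24274)) = 3497/(77/6 + 47855) = 3497/(287207/6) = 3497*(6/287207) = 20982/287207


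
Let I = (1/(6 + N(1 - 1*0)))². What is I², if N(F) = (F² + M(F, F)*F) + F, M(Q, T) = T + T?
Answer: 1/10000 ≈ 0.00010000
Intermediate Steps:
M(Q, T) = 2*T
N(F) = F + 3*F² (N(F) = (F² + (2*F)*F) + F = (F² + 2*F²) + F = 3*F² + F = F + 3*F²)
I = 1/100 (I = (1/(6 + (1 - 1*0)*(1 + 3*(1 - 1*0))))² = (1/(6 + (1 + 0)*(1 + 3*(1 + 0))))² = (1/(6 + 1*(1 + 3*1)))² = (1/(6 + 1*(1 + 3)))² = (1/(6 + 1*4))² = (1/(6 + 4))² = (1/10)² = (⅒)² = 1/100 ≈ 0.010000)
I² = (1/100)² = 1/10000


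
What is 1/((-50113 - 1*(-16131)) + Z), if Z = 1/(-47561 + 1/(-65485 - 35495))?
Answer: -4802709781/163205683878922 ≈ -2.9427e-5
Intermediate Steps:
Z = -100980/4802709781 (Z = 1/(-47561 + 1/(-100980)) = 1/(-47561 - 1/100980) = 1/(-4802709781/100980) = -100980/4802709781 ≈ -2.1026e-5)
1/((-50113 - 1*(-16131)) + Z) = 1/((-50113 - 1*(-16131)) - 100980/4802709781) = 1/((-50113 + 16131) - 100980/4802709781) = 1/(-33982 - 100980/4802709781) = 1/(-163205683878922/4802709781) = -4802709781/163205683878922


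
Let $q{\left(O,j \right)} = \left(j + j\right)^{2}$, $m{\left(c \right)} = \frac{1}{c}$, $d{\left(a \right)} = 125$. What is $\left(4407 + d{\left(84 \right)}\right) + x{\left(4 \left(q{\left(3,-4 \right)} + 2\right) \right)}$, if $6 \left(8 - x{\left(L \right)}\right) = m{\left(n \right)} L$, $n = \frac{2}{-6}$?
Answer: $4672$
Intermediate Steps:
$n = - \frac{1}{3}$ ($n = 2 \left(- \frac{1}{6}\right) = - \frac{1}{3} \approx -0.33333$)
$q{\left(O,j \right)} = 4 j^{2}$ ($q{\left(O,j \right)} = \left(2 j\right)^{2} = 4 j^{2}$)
$x{\left(L \right)} = 8 + \frac{L}{2}$ ($x{\left(L \right)} = 8 - \frac{\frac{1}{- \frac{1}{3}} L}{6} = 8 - \frac{\left(-3\right) L}{6} = 8 + \frac{L}{2}$)
$\left(4407 + d{\left(84 \right)}\right) + x{\left(4 \left(q{\left(3,-4 \right)} + 2\right) \right)} = \left(4407 + 125\right) + \left(8 + \frac{4 \left(4 \left(-4\right)^{2} + 2\right)}{2}\right) = 4532 + \left(8 + \frac{4 \left(4 \cdot 16 + 2\right)}{2}\right) = 4532 + \left(8 + \frac{4 \left(64 + 2\right)}{2}\right) = 4532 + \left(8 + \frac{4 \cdot 66}{2}\right) = 4532 + \left(8 + \frac{1}{2} \cdot 264\right) = 4532 + \left(8 + 132\right) = 4532 + 140 = 4672$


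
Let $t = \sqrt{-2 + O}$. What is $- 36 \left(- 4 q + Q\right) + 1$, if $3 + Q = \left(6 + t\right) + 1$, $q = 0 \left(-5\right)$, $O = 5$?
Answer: $-143 - 36 \sqrt{3} \approx -205.35$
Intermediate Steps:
$t = \sqrt{3}$ ($t = \sqrt{-2 + 5} = \sqrt{3} \approx 1.732$)
$q = 0$
$Q = 4 + \sqrt{3}$ ($Q = -3 + \left(\left(6 + \sqrt{3}\right) + 1\right) = -3 + \left(7 + \sqrt{3}\right) = 4 + \sqrt{3} \approx 5.732$)
$- 36 \left(- 4 q + Q\right) + 1 = - 36 \left(\left(-4\right) 0 + \left(4 + \sqrt{3}\right)\right) + 1 = - 36 \left(0 + \left(4 + \sqrt{3}\right)\right) + 1 = - 36 \left(4 + \sqrt{3}\right) + 1 = \left(-144 - 36 \sqrt{3}\right) + 1 = -143 - 36 \sqrt{3}$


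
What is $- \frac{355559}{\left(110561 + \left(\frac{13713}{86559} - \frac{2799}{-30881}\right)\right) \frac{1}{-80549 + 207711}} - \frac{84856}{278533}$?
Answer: $- \frac{11220916677496040050042478}{27438598475541205143} \approx -4.0895 \cdot 10^{5}$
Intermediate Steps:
$- \frac{355559}{\left(110561 + \left(\frac{13713}{86559} - \frac{2799}{-30881}\right)\right) \frac{1}{-80549 + 207711}} - \frac{84856}{278533} = - \frac{355559}{\left(110561 + \left(13713 \cdot \frac{1}{86559} - - \frac{2799}{30881}\right)\right) \frac{1}{127162}} - \frac{84856}{278533} = - \frac{355559}{\left(110561 + \left(\frac{4571}{28853} + \frac{2799}{30881}\right)\right) \frac{1}{127162}} - \frac{84856}{278533} = - \frac{355559}{\left(110561 + \frac{221916598}{891009493}\right) \frac{1}{127162}} - \frac{84856}{278533} = - \frac{355559}{\frac{98511122472171}{891009493} \cdot \frac{1}{127162}} - \frac{84856}{278533} = - \frac{355559}{\frac{98511122472171}{113302549148866}} - \frac{84856}{278533} = \left(-355559\right) \frac{113302549148866}{98511122472171} - \frac{84856}{278533} = - \frac{40285741072821646094}{98511122472171} - \frac{84856}{278533} = - \frac{11220916677496040050042478}{27438598475541205143}$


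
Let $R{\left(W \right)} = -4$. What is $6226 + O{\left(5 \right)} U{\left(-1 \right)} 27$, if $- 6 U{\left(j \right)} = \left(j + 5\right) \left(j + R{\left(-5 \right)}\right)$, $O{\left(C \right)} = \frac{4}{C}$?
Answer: $6298$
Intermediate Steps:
$U{\left(j \right)} = - \frac{\left(-4 + j\right) \left(5 + j\right)}{6}$ ($U{\left(j \right)} = - \frac{\left(j + 5\right) \left(j - 4\right)}{6} = - \frac{\left(5 + j\right) \left(-4 + j\right)}{6} = - \frac{\left(-4 + j\right) \left(5 + j\right)}{6}$)
$6226 + O{\left(5 \right)} U{\left(-1 \right)} 27 = 6226 + \frac{4}{5} \left(\frac{10}{3} - - \frac{1}{6} - \frac{\left(-1\right)^{2}}{6}\right) 27 = 6226 + 4 \cdot \frac{1}{5} \left(\frac{10}{3} + \frac{1}{6} - \frac{1}{6}\right) 27 = 6226 + \frac{4 \left(\frac{10}{3} + \frac{1}{6} - \frac{1}{6}\right)}{5} \cdot 27 = 6226 + \frac{4}{5} \cdot \frac{10}{3} \cdot 27 = 6226 + \frac{8}{3} \cdot 27 = 6226 + 72 = 6298$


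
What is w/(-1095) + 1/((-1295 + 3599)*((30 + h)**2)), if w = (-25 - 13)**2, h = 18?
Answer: -2555117203/1937571840 ≈ -1.3187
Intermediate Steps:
w = 1444 (w = (-38)**2 = 1444)
w/(-1095) + 1/((-1295 + 3599)*((30 + h)**2)) = 1444/(-1095) + 1/((-1295 + 3599)*((30 + 18)**2)) = 1444*(-1/1095) + 1/(2304*(48**2)) = -1444/1095 + (1/2304)/2304 = -1444/1095 + (1/2304)*(1/2304) = -1444/1095 + 1/5308416 = -2555117203/1937571840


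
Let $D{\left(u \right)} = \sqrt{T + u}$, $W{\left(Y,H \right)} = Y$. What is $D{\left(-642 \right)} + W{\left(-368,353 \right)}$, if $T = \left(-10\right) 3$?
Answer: $-368 + 4 i \sqrt{42} \approx -368.0 + 25.923 i$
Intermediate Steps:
$T = -30$
$D{\left(u \right)} = \sqrt{-30 + u}$
$D{\left(-642 \right)} + W{\left(-368,353 \right)} = \sqrt{-30 - 642} - 368 = \sqrt{-672} - 368 = 4 i \sqrt{42} - 368 = -368 + 4 i \sqrt{42}$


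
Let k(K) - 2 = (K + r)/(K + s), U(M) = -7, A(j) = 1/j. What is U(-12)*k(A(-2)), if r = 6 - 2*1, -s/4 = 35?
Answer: -3885/281 ≈ -13.826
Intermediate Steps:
s = -140 (s = -4*35 = -140)
r = 4 (r = 6 - 2 = 4)
k(K) = 2 + (4 + K)/(-140 + K) (k(K) = 2 + (K + 4)/(K - 140) = 2 + (4 + K)/(-140 + K))
U(-12)*k(A(-2)) = -21*(-92 + 1/(-2))/(-140 + 1/(-2)) = -21*(-92 - 1/2)/(-140 - 1/2) = -21*(-185)/((-281/2)*2) = -21*(-2)*(-185)/(281*2) = -7*555/281 = -3885/281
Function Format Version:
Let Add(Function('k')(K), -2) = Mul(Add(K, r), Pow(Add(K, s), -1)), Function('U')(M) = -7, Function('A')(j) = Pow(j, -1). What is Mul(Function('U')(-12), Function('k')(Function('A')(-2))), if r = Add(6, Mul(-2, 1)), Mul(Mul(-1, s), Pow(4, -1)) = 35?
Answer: Rational(-3885, 281) ≈ -13.826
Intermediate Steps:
s = -140 (s = Mul(-4, 35) = -140)
r = 4 (r = Add(6, -2) = 4)
Function('k')(K) = Add(2, Mul(Pow(Add(-140, K), -1), Add(4, K))) (Function('k')(K) = Add(2, Mul(Add(K, 4), Pow(Add(K, -140), -1))) = Add(2, Mul(Add(4, K), Pow(Add(-140, K), -1))) = Add(2, Mul(Pow(Add(-140, K), -1), Add(4, K))))
Mul(Function('U')(-12), Function('k')(Function('A')(-2))) = Mul(-7, Mul(3, Pow(Add(-140, Pow(-2, -1)), -1), Add(-92, Pow(-2, -1)))) = Mul(-7, Mul(3, Pow(Add(-140, Rational(-1, 2)), -1), Add(-92, Rational(-1, 2)))) = Mul(-7, Mul(3, Pow(Rational(-281, 2), -1), Rational(-185, 2))) = Mul(-7, Mul(3, Rational(-2, 281), Rational(-185, 2))) = Mul(-7, Rational(555, 281)) = Rational(-3885, 281)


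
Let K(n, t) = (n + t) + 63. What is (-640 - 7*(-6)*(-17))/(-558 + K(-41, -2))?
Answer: 677/269 ≈ 2.5167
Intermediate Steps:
K(n, t) = 63 + n + t
(-640 - 7*(-6)*(-17))/(-558 + K(-41, -2)) = (-640 - 7*(-6)*(-17))/(-558 + (63 - 41 - 2)) = (-640 + 42*(-17))/(-558 + 20) = (-640 - 714)/(-538) = -1354*(-1/538) = 677/269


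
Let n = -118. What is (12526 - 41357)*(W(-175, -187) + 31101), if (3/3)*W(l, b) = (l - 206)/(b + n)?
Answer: -273496228566/305 ≈ -8.9671e+8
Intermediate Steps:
W(l, b) = (-206 + l)/(-118 + b) (W(l, b) = (l - 206)/(b - 118) = (-206 + l)/(-118 + b))
(12526 - 41357)*(W(-175, -187) + 31101) = (12526 - 41357)*((-206 - 175)/(-118 - 187) + 31101) = -28831*(-381/(-305) + 31101) = -28831*(-1/305*(-381) + 31101) = -28831*(381/305 + 31101) = -28831*9486186/305 = -273496228566/305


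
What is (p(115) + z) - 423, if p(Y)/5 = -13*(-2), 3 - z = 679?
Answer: -969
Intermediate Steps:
z = -676 (z = 3 - 1*679 = 3 - 679 = -676)
p(Y) = 130 (p(Y) = 5*(-13*(-2)) = 5*26 = 130)
(p(115) + z) - 423 = (130 - 676) - 423 = -546 - 423 = -969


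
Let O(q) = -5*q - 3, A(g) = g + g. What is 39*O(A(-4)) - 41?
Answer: 1402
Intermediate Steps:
A(g) = 2*g
O(q) = -3 - 5*q
39*O(A(-4)) - 41 = 39*(-3 - 10*(-4)) - 41 = 39*(-3 - 5*(-8)) - 41 = 39*(-3 + 40) - 41 = 39*37 - 41 = 1443 - 41 = 1402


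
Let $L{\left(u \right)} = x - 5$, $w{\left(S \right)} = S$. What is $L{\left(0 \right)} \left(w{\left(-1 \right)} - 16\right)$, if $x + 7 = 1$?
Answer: $187$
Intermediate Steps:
$x = -6$ ($x = -7 + 1 = -6$)
$L{\left(u \right)} = -11$ ($L{\left(u \right)} = -6 - 5 = -11$)
$L{\left(0 \right)} \left(w{\left(-1 \right)} - 16\right) = - 11 \left(-1 - 16\right) = \left(-11\right) \left(-17\right) = 187$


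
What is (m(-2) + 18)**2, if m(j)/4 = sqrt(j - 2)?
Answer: 260 + 288*I ≈ 260.0 + 288.0*I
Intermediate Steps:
m(j) = 4*sqrt(-2 + j) (m(j) = 4*sqrt(j - 2) = 4*sqrt(-2 + j))
(m(-2) + 18)**2 = (4*sqrt(-2 - 2) + 18)**2 = (4*sqrt(-4) + 18)**2 = (4*(2*I) + 18)**2 = (8*I + 18)**2 = (18 + 8*I)**2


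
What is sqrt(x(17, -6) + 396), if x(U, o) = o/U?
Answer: sqrt(114342)/17 ≈ 19.891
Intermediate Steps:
sqrt(x(17, -6) + 396) = sqrt(-6/17 + 396) = sqrt(6726/17) = sqrt(114342)/17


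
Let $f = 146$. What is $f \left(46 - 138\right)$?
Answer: $-13432$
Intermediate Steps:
$f \left(46 - 138\right) = 146 \left(46 - 138\right) = 146 \left(-92\right) = -13432$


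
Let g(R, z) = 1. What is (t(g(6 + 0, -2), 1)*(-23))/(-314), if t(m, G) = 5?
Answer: 115/314 ≈ 0.36624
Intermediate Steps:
(t(g(6 + 0, -2), 1)*(-23))/(-314) = (5*(-23))/(-314) = -115*(-1/314) = 115/314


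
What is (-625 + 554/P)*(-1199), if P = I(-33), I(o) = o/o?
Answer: 85129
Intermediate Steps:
I(o) = 1
P = 1
(-625 + 554/P)*(-1199) = (-625 + 554/1)*(-1199) = (-625 + 554*1)*(-1199) = (-625 + 554)*(-1199) = -71*(-1199) = 85129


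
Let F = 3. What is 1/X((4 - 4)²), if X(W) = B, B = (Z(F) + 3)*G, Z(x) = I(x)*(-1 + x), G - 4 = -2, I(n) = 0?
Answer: ⅙ ≈ 0.16667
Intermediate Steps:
G = 2 (G = 4 - 2 = 2)
Z(x) = 0 (Z(x) = 0*(-1 + x) = 0)
B = 6 (B = (0 + 3)*2 = 3*2 = 6)
X(W) = 6
1/X((4 - 4)²) = 1/6 = ⅙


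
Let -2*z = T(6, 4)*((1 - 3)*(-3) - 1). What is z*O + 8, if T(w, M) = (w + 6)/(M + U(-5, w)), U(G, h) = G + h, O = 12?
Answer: -64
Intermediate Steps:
T(w, M) = (6 + w)/(-5 + M + w) (T(w, M) = (w + 6)/(M + (-5 + w)) = (6 + w)/(-5 + M + w))
z = -6 (z = -(6 + 6)/(-5 + 4 + 6)*((1 - 3)*(-3) - 1)/2 = -12/5*(-2*(-3) - 1)/2 = -(⅕)*12*(6 - 1)/2 = -6*5/5 = -½*12 = -6)
z*O + 8 = -6*12 + 8 = -72 + 8 = -64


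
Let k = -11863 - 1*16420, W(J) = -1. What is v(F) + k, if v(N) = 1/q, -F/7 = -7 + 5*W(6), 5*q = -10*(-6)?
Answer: -339395/12 ≈ -28283.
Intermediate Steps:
k = -28283 (k = -11863 - 16420 = -28283)
q = 12 (q = (-10*(-6))/5 = (⅕)*60 = 12)
F = 84 (F = -7*(-7 + 5*(-1)) = -7*(-7 - 5) = -7*(-12) = 84)
v(N) = 1/12
v(F) + k = 1/12 - 28283 = -339395/12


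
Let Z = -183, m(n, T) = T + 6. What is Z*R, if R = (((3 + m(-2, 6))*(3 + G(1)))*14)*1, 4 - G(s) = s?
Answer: -230580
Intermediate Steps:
m(n, T) = 6 + T
G(s) = 4 - s
R = 1260 (R = (((3 + (6 + 6))*(3 + (4 - 1*1)))*14)*1 = (((3 + 12)*(3 + (4 - 1)))*14)*1 = ((15*(3 + 3))*14)*1 = ((15*6)*14)*1 = (90*14)*1 = 1260*1 = 1260)
Z*R = -183*1260 = -230580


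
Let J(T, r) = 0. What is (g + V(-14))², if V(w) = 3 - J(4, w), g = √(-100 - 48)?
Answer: -139 + 12*I*√37 ≈ -139.0 + 72.993*I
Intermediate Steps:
g = 2*I*√37 (g = √(-148) = 2*I*√37 ≈ 12.166*I)
V(w) = 3 (V(w) = 3 - 1*0 = 3 + 0 = 3)
(g + V(-14))² = (2*I*√37 + 3)² = (3 + 2*I*√37)²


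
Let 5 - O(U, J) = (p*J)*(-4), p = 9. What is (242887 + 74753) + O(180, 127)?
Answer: 322217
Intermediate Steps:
O(U, J) = 5 + 36*J (O(U, J) = 5 - 9*J*(-4) = 5 - (-36)*J = 5 + 36*J)
(242887 + 74753) + O(180, 127) = (242887 + 74753) + (5 + 36*127) = 317640 + (5 + 4572) = 317640 + 4577 = 322217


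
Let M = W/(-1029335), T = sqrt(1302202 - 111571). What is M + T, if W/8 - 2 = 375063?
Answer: -600104/205867 + sqrt(1190631) ≈ 1088.2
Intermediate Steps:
W = 3000520 (W = 16 + 8*375063 = 16 + 3000504 = 3000520)
T = sqrt(1190631) ≈ 1091.2
M = -600104/205867 (M = 3000520/(-1029335) = 3000520*(-1/1029335) = -600104/205867 ≈ -2.9150)
M + T = -600104/205867 + sqrt(1190631)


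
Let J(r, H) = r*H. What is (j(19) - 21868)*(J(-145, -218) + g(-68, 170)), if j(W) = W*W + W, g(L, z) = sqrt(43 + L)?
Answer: -679235680 - 107440*I ≈ -6.7924e+8 - 1.0744e+5*I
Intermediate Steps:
J(r, H) = H*r
j(W) = W + W**2 (j(W) = W**2 + W = W + W**2)
(j(19) - 21868)*(J(-145, -218) + g(-68, 170)) = (19*(1 + 19) - 21868)*(-218*(-145) + sqrt(43 - 68)) = (19*20 - 21868)*(31610 + sqrt(-25)) = (380 - 21868)*(31610 + 5*I) = -21488*(31610 + 5*I) = -679235680 - 107440*I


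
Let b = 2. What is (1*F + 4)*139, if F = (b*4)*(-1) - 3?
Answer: -973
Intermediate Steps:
F = -11 (F = (2*4)*(-1) - 3 = 8*(-1) - 3 = -8 - 3 = -11)
(1*F + 4)*139 = (1*(-11) + 4)*139 = (-11 + 4)*139 = -7*139 = -973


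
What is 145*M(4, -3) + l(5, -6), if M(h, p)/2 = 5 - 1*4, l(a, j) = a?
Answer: 295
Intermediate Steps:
M(h, p) = 2 (M(h, p) = 2*(5 - 1*4) = 2*(5 - 4) = 2*1 = 2)
145*M(4, -3) + l(5, -6) = 145*2 + 5 = 290 + 5 = 295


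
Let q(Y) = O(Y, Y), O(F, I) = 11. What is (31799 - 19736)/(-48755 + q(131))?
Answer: -4021/16248 ≈ -0.24748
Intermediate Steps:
q(Y) = 11
(31799 - 19736)/(-48755 + q(131)) = (31799 - 19736)/(-48755 + 11) = 12063/(-48744) = 12063*(-1/48744) = -4021/16248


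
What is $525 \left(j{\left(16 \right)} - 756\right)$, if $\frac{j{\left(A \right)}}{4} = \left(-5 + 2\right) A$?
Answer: $-497700$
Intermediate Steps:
$j{\left(A \right)} = - 12 A$ ($j{\left(A \right)} = 4 \left(-5 + 2\right) A = 4 \left(- 3 A\right) = - 12 A$)
$525 \left(j{\left(16 \right)} - 756\right) = 525 \left(\left(-12\right) 16 - 756\right) = 525 \left(-192 - 756\right) = 525 \left(-948\right) = -497700$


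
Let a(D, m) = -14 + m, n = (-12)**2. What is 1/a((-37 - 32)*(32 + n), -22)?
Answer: -1/36 ≈ -0.027778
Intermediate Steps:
n = 144
1/a((-37 - 32)*(32 + n), -22) = 1/(-14 - 22) = 1/(-36) = -1/36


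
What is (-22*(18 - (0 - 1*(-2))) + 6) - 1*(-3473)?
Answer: 3127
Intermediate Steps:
(-22*(18 - (0 - 1*(-2))) + 6) - 1*(-3473) = (-22*(18 - (0 + 2)) + 6) + 3473 = (-22*(18 - 1*2) + 6) + 3473 = (-22*(18 - 2) + 6) + 3473 = (-22*16 + 6) + 3473 = (-352 + 6) + 3473 = -346 + 3473 = 3127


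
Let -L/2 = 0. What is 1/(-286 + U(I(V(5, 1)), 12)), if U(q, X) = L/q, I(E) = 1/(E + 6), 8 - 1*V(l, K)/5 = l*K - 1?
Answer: -1/286 ≈ -0.0034965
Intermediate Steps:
L = 0 (L = -2*0 = 0)
V(l, K) = 45 - 5*K*l (V(l, K) = 40 - 5*(l*K - 1) = 40 - 5*(K*l - 1) = 40 - 5*(-1 + K*l) = 40 + (5 - 5*K*l) = 45 - 5*K*l)
I(E) = 1/(6 + E)
U(q, X) = 0 (U(q, X) = 0/q = 0)
1/(-286 + U(I(V(5, 1)), 12)) = 1/(-286 + 0) = 1/(-286) = -1/286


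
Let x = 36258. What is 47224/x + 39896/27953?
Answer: 1383300820/506759937 ≈ 2.7297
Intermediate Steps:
47224/x + 39896/27953 = 47224/36258 + 39896/27953 = 47224*(1/36258) + 39896*(1/27953) = 23612/18129 + 39896/27953 = 1383300820/506759937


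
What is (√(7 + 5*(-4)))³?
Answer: -13*I*√13 ≈ -46.872*I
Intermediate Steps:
(√(7 + 5*(-4)))³ = (√(7 - 20))³ = (√(-13))³ = (I*√13)³ = -13*I*√13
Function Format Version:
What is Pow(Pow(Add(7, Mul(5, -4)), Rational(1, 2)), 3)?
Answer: Mul(-13, I, Pow(13, Rational(1, 2))) ≈ Mul(-46.872, I)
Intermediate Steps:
Pow(Pow(Add(7, Mul(5, -4)), Rational(1, 2)), 3) = Pow(Pow(Add(7, -20), Rational(1, 2)), 3) = Pow(Pow(-13, Rational(1, 2)), 3) = Pow(Mul(I, Pow(13, Rational(1, 2))), 3) = Mul(-13, I, Pow(13, Rational(1, 2)))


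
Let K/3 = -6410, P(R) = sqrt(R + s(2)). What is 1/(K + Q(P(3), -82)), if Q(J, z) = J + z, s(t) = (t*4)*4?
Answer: -19312/372953309 - sqrt(35)/372953309 ≈ -5.1797e-5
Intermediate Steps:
s(t) = 16*t (s(t) = (4*t)*4 = 16*t)
P(R) = sqrt(32 + R) (P(R) = sqrt(R + 16*2) = sqrt(R + 32) = sqrt(32 + R))
K = -19230 (K = 3*(-6410) = -19230)
1/(K + Q(P(3), -82)) = 1/(-19230 + (sqrt(32 + 3) - 82)) = 1/(-19230 + (sqrt(35) - 82)) = 1/(-19230 + (-82 + sqrt(35))) = 1/(-19312 + sqrt(35))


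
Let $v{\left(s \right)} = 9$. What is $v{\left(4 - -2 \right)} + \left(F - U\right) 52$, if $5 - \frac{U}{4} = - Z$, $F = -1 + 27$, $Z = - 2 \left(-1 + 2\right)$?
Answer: $737$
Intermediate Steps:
$Z = -2$ ($Z = \left(-2\right) 1 = -2$)
$F = 26$
$U = 12$ ($U = 20 - 4 \left(\left(-1\right) \left(-2\right)\right) = 20 - 8 = 12$)
$v{\left(4 - -2 \right)} + \left(F - U\right) 52 = 9 + \left(26 - 12\right) 52 = 9 + 14 \cdot 52 = 9 + 728 = 737$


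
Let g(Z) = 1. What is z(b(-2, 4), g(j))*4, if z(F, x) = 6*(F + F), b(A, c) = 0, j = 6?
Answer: 0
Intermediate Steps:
z(F, x) = 12*F (z(F, x) = 6*(2*F) = 12*F)
z(b(-2, 4), g(j))*4 = (12*0)*4 = 0*4 = 0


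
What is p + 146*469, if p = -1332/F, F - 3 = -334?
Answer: 22666226/331 ≈ 68478.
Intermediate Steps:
F = -331 (F = 3 - 334 = -331)
p = 1332/331 (p = -1332/(-331) = -1332*(-1/331) = 1332/331 ≈ 4.0242)
p + 146*469 = 1332/331 + 146*469 = 1332/331 + 68474 = 22666226/331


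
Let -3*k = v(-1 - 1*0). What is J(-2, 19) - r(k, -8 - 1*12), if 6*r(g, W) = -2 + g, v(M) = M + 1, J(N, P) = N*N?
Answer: 13/3 ≈ 4.3333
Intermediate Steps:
J(N, P) = N**2
v(M) = 1 + M
k = 0 (k = -(1 + (-1 - 1*0))/3 = -(1 + (-1 + 0))/3 = -(1 - 1)/3 = -1/3*0 = 0)
r(g, W) = -1/3 + g/6 (r(g, W) = (-2 + g)/6 = -1/3 + g/6)
J(-2, 19) - r(k, -8 - 1*12) = (-2)**2 - (-1/3 + (1/6)*0) = 4 - (-1/3 + 0) = 4 - 1*(-1/3) = 4 + 1/3 = 13/3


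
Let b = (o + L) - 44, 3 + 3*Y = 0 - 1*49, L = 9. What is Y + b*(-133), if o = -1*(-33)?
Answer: 746/3 ≈ 248.67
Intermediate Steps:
o = 33
Y = -52/3 (Y = -1 + (0 - 1*49)/3 = -1 + (0 - 49)/3 = -1 + (⅓)*(-49) = -1 - 49/3 = -52/3 ≈ -17.333)
b = -2 (b = (33 + 9) - 44 = 42 - 44 = -2)
Y + b*(-133) = -52/3 - 2*(-133) = -52/3 + 266 = 746/3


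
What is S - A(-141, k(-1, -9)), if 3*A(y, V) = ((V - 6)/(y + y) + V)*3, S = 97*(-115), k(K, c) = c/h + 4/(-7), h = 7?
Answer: -22016359/1974 ≈ -11153.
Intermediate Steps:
k(K, c) = -4/7 + c/7 (k(K, c) = c/7 + 4/(-7) = c*(⅐) + 4*(-⅐) = c/7 - 4/7 = -4/7 + c/7)
S = -11155
A(y, V) = V + (-6 + V)/(2*y) (A(y, V) = (((V - 6)/(y + y) + V)*3)/3 = (((-6 + V)/((2*y)) + V)*3)/3 = (((-6 + V)*(1/(2*y)) + V)*3)/3 = (((-6 + V)/(2*y) + V)*3)/3 = ((V + (-6 + V)/(2*y))*3)/3 = (3*V + 3*(-6 + V)/(2*y))/3 = V + (-6 + V)/(2*y))
S - A(-141, k(-1, -9)) = -11155 - (-3 + (-4/7 + (⅐)*(-9))/2 + (-4/7 + (⅐)*(-9))*(-141))/(-141) = -11155 - (-1)*(-3 + (-4/7 - 9/7)/2 + (-4/7 - 9/7)*(-141))/141 = -11155 - (-1)*(-3 + (½)*(-13/7) - 13/7*(-141))/141 = -11155 - (-1)*(-3 - 13/14 + 1833/7)/141 = -11155 - (-1)*3611/(141*14) = -11155 - 1*(-3611/1974) = -11155 + 3611/1974 = -22016359/1974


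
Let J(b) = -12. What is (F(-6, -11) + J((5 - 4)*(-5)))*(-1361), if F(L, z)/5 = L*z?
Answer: -432798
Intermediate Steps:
F(L, z) = 5*L*z (F(L, z) = 5*(L*z) = 5*L*z)
(F(-6, -11) + J((5 - 4)*(-5)))*(-1361) = (5*(-6)*(-11) - 12)*(-1361) = (330 - 12)*(-1361) = 318*(-1361) = -432798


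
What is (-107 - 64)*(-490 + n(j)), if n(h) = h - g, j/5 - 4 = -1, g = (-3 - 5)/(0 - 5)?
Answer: 407493/5 ≈ 81499.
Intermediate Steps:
g = 8/5 (g = -8/(-5) = -8*(-⅕) = 8/5 ≈ 1.6000)
j = 15 (j = 20 + 5*(-1) = 20 - 5 = 15)
n(h) = -8/5 + h (n(h) = h - 1*8/5 = h - 8/5 = -8/5 + h)
(-107 - 64)*(-490 + n(j)) = (-107 - 64)*(-490 + (-8/5 + 15)) = -171*(-490 + 67/5) = -171*(-2383/5) = 407493/5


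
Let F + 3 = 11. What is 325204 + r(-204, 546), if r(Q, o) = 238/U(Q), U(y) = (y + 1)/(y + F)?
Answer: 9437580/29 ≈ 3.2543e+5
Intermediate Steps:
F = 8 (F = -3 + 11 = 8)
U(y) = (1 + y)/(8 + y) (U(y) = (y + 1)/(y + 8) = (1 + y)/(8 + y))
r(Q, o) = 238*(8 + Q)/(1 + Q) (r(Q, o) = 238/(((1 + Q)/(8 + Q))) = 238*((8 + Q)/(1 + Q)) = 238*(8 + Q)/(1 + Q))
325204 + r(-204, 546) = 325204 + 238*(8 - 204)/(1 - 204) = 325204 + 238*(-196)/(-203) = 325204 + 238*(-1/203)*(-196) = 325204 + 6664/29 = 9437580/29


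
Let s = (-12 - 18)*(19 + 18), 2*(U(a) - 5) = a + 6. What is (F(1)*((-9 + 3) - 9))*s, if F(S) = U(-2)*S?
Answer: 116550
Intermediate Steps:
U(a) = 8 + a/2 (U(a) = 5 + (a + 6)/2 = 5 + (6 + a)/2 = 5 + (3 + a/2) = 8 + a/2)
F(S) = 7*S (F(S) = (8 + (½)*(-2))*S = (8 - 1)*S = 7*S)
s = -1110 (s = -30*37 = -1110)
(F(1)*((-9 + 3) - 9))*s = ((7*1)*((-9 + 3) - 9))*(-1110) = (7*(-6 - 9))*(-1110) = (7*(-15))*(-1110) = -105*(-1110) = 116550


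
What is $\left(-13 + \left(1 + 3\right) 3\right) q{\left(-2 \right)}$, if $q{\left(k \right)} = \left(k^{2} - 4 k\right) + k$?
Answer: $-10$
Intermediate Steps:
$q{\left(k \right)} = k^{2} - 3 k$
$\left(-13 + \left(1 + 3\right) 3\right) q{\left(-2 \right)} = \left(-13 + \left(1 + 3\right) 3\right) \left(- 2 \left(-3 - 2\right)\right) = \left(-13 + 4 \cdot 3\right) \left(\left(-2\right) \left(-5\right)\right) = \left(-13 + 12\right) 10 = \left(-1\right) 10 = -10$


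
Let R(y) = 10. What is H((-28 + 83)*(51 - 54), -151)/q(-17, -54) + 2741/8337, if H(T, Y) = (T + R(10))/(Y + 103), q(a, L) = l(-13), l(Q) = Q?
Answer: 46461/578032 ≈ 0.080378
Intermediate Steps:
q(a, L) = -13
H(T, Y) = (10 + T)/(103 + Y) (H(T, Y) = (T + 10)/(Y + 103) = (10 + T)/(103 + Y))
H((-28 + 83)*(51 - 54), -151)/q(-17, -54) + 2741/8337 = ((10 + (-28 + 83)*(51 - 54))/(103 - 151))/(-13) + 2741/8337 = ((10 + 55*(-3))/(-48))*(-1/13) + 2741*(1/8337) = -(10 - 165)/48*(-1/13) + 2741/8337 = -1/48*(-155)*(-1/13) + 2741/8337 = (155/48)*(-1/13) + 2741/8337 = -155/624 + 2741/8337 = 46461/578032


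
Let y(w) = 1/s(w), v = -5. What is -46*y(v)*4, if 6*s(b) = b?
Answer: 1104/5 ≈ 220.80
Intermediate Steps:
s(b) = b/6
y(w) = 6/w (y(w) = 1/(w/6) = 6/w)
-46*y(v)*4 = -276/(-5)*4 = -276*(-1)/5*4 = -46*(-6/5)*4 = (276/5)*4 = 1104/5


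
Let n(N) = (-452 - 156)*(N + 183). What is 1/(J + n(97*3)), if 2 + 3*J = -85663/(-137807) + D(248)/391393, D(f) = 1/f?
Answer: -40128901192344/11564846730105816505 ≈ -3.4699e-6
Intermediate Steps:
n(N) = -111264 - 608*N (n(N) = -608*(183 + N) = -111264 - 608*N)
J = -18437681814457/40128901192344 (J = -2/3 + (-85663/(-137807) + 1/(248*391393))/3 = -2/3 + (-85663*(-1/137807) + (1/248)*(1/391393))/3 = -2/3 + (85663/137807 + 1/97065464)/3 = -2/3 + (1/3)*(8314918980439/13376300397448) = -2/3 + 8314918980439/40128901192344 = -18437681814457/40128901192344 ≈ -0.45946)
1/(J + n(97*3)) = 1/(-18437681814457/40128901192344 + (-111264 - 58976*3)) = 1/(-18437681814457/40128901192344 + (-111264 - 608*291)) = 1/(-18437681814457/40128901192344 + (-111264 - 176928)) = 1/(-18437681814457/40128901192344 - 288192) = 1/(-11564846730105816505/40128901192344) = -40128901192344/11564846730105816505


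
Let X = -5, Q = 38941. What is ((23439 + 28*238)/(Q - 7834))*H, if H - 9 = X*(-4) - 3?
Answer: 782678/31107 ≈ 25.161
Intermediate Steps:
H = 26 (H = 9 + (-5*(-4) - 3) = 9 + (20 - 3) = 9 + 17 = 26)
((23439 + 28*238)/(Q - 7834))*H = ((23439 + 28*238)/(38941 - 7834))*26 = ((23439 + 6664)/31107)*26 = (30103*(1/31107))*26 = (30103/31107)*26 = 782678/31107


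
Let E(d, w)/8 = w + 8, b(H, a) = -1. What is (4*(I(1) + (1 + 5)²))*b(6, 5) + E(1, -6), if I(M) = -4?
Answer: -112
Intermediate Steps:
E(d, w) = 64 + 8*w (E(d, w) = 8*(w + 8) = 8*(8 + w) = 64 + 8*w)
(4*(I(1) + (1 + 5)²))*b(6, 5) + E(1, -6) = (4*(-4 + (1 + 5)²))*(-1) + (64 + 8*(-6)) = (4*(-4 + 6²))*(-1) + (64 - 48) = (4*(-4 + 36))*(-1) + 16 = (4*32)*(-1) + 16 = 128*(-1) + 16 = -128 + 16 = -112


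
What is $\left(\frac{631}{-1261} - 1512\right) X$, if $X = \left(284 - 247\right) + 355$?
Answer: $- \frac{747647096}{1261} \approx -5.929 \cdot 10^{5}$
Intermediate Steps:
$X = 392$ ($X = 37 + 355 = 392$)
$\left(\frac{631}{-1261} - 1512\right) X = \left(\frac{631}{-1261} - 1512\right) 392 = \left(631 \left(- \frac{1}{1261}\right) - 1512\right) 392 = \left(- \frac{631}{1261} - 1512\right) 392 = \left(- \frac{1907263}{1261}\right) 392 = - \frac{747647096}{1261}$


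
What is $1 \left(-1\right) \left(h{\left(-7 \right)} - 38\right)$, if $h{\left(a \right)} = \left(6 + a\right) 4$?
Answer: $42$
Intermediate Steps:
$h{\left(a \right)} = 24 + 4 a$
$1 \left(-1\right) \left(h{\left(-7 \right)} - 38\right) = 1 \left(-1\right) \left(\left(24 + 4 \left(-7\right)\right) - 38\right) = - (\left(24 - 28\right) - 38) = - (-4 - 38) = \left(-1\right) \left(-42\right) = 42$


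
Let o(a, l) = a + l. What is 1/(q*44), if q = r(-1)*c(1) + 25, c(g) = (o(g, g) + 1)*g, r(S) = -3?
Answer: 1/704 ≈ 0.0014205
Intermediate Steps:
c(g) = g*(1 + 2*g) (c(g) = ((g + g) + 1)*g = (2*g + 1)*g = (1 + 2*g)*g = g*(1 + 2*g))
q = 16 (q = -3*(1 + 2*1) + 25 = -3*(1 + 2) + 25 = -3*3 + 25 = -9 + 25 = 16)
1/(q*44) = 1/(16*44) = 1/704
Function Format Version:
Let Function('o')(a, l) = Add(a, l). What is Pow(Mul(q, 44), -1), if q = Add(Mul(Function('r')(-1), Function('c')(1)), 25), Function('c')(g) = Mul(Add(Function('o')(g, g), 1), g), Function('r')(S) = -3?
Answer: Rational(1, 704) ≈ 0.0014205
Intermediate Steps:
Function('c')(g) = Mul(g, Add(1, Mul(2, g))) (Function('c')(g) = Mul(Add(Add(g, g), 1), g) = Mul(Add(Mul(2, g), 1), g) = Mul(Add(1, Mul(2, g)), g) = Mul(g, Add(1, Mul(2, g))))
q = 16 (q = Add(Mul(-3, Mul(1, Add(1, Mul(2, 1)))), 25) = Add(Mul(-3, Mul(1, Add(1, 2))), 25) = Add(Mul(-3, Mul(1, 3)), 25) = Add(Mul(-3, 3), 25) = Add(-9, 25) = 16)
Pow(Mul(q, 44), -1) = Pow(Mul(16, 44), -1) = Pow(704, -1) = Rational(1, 704)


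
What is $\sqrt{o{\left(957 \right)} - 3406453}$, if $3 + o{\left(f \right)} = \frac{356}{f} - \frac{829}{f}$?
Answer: $\frac{i \sqrt{25783469205}}{87} \approx 1845.7 i$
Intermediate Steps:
$o{\left(f \right)} = -3 - \frac{473}{f}$ ($o{\left(f \right)} = -3 + \left(\frac{356}{f} - \frac{829}{f}\right) = -3 - \frac{473}{f}$)
$\sqrt{o{\left(957 \right)} - 3406453} = \sqrt{\left(-3 - \frac{473}{957}\right) - 3406453} = \sqrt{\left(-3 - \frac{43}{87}\right) - 3406453} = \sqrt{- \frac{304}{87} - 3406453} = \sqrt{- \frac{296361715}{87}} = \frac{i \sqrt{25783469205}}{87}$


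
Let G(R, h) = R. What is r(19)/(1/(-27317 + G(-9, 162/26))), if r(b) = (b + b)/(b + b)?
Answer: -27326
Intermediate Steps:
r(b) = 1 (r(b) = (2*b)/((2*b)) = (2*b)*(1/(2*b)) = 1)
r(19)/(1/(-27317 + G(-9, 162/26))) = 1/1/(-27317 - 9) = 1/1/(-27326) = 1/(-1/27326) = 1*(-27326) = -27326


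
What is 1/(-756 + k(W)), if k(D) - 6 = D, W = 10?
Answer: -1/740 ≈ -0.0013514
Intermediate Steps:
k(D) = 6 + D
1/(-756 + k(W)) = 1/(-756 + (6 + 10)) = 1/(-756 + 16) = 1/(-740) = -1/740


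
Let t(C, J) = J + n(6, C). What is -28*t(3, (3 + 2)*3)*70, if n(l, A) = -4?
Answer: -21560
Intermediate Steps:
t(C, J) = -4 + J (t(C, J) = J - 4 = -4 + J)
-28*t(3, (3 + 2)*3)*70 = -28*(-4 + (3 + 2)*3)*70 = -28*(-4 + 5*3)*70 = -28*(-4 + 15)*70 = -28*11*70 = -308*70 = -21560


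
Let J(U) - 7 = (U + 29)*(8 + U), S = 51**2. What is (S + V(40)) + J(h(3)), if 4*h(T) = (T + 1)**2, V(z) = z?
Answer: 3044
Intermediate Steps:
S = 2601
h(T) = (1 + T)**2/4 (h(T) = (T + 1)**2/4 = (1 + T)**2/4)
J(U) = 7 + (8 + U)*(29 + U) (J(U) = 7 + (U + 29)*(8 + U) = 7 + (29 + U)*(8 + U) = 7 + (8 + U)*(29 + U))
(S + V(40)) + J(h(3)) = (2601 + 40) + (239 + ((1 + 3)**2/4)**2 + 37*((1 + 3)**2/4)) = 2641 + (239 + ((1/4)*4**2)**2 + 37*((1/4)*4**2)) = 2641 + (239 + ((1/4)*16)**2 + 37*((1/4)*16)) = 2641 + (239 + 4**2 + 37*4) = 2641 + (239 + 16 + 148) = 2641 + 403 = 3044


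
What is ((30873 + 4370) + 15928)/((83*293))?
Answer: 51171/24319 ≈ 2.1042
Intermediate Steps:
((30873 + 4370) + 15928)/((83*293)) = (35243 + 15928)/24319 = 51171*(1/24319) = 51171/24319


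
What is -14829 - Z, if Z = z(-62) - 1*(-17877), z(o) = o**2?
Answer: -36550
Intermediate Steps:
Z = 21721 (Z = (-62)**2 - 1*(-17877) = 3844 + 17877 = 21721)
-14829 - Z = -14829 - 1*21721 = -14829 - 21721 = -36550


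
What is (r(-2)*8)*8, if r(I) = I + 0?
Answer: -128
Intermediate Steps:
r(I) = I
(r(-2)*8)*8 = -2*8*8 = -16*8 = -128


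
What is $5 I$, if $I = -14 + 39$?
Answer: $125$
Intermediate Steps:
$I = 25$
$5 I = 5 \cdot 25 = 125$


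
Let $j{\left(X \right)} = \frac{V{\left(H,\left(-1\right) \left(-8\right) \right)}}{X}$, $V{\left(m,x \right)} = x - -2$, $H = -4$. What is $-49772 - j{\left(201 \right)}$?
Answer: $- \frac{10004182}{201} \approx -49772.0$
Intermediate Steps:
$V{\left(m,x \right)} = 2 + x$ ($V{\left(m,x \right)} = x + 2 = 2 + x$)
$j{\left(X \right)} = \frac{10}{X}$ ($j{\left(X \right)} = \frac{2 - -8}{X} = \frac{2 + 8}{X} = \frac{10}{X}$)
$-49772 - j{\left(201 \right)} = -49772 - \frac{10}{201} = - \frac{10004182}{201}$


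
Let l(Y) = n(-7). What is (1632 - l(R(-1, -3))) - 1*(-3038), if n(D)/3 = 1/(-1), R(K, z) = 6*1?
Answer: 4673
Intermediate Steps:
R(K, z) = 6
n(D) = -3 (n(D) = 3*(1/(-1)) = 3*(1*(-1)) = 3*(-1) = -3)
l(Y) = -3
(1632 - l(R(-1, -3))) - 1*(-3038) = (1632 - 1*(-3)) - 1*(-3038) = (1632 + 3) + 3038 = 1635 + 3038 = 4673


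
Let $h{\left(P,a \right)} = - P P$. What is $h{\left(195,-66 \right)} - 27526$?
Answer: $-65551$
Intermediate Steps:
$h{\left(P,a \right)} = - P^{2}$
$h{\left(195,-66 \right)} - 27526 = - 195^{2} - 27526 = \left(-1\right) 38025 - 27526 = -38025 - 27526 = -65551$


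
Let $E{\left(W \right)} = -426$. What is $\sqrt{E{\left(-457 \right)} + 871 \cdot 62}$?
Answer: $2 \sqrt{13394} \approx 231.46$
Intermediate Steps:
$\sqrt{E{\left(-457 \right)} + 871 \cdot 62} = \sqrt{-426 + 871 \cdot 62} = \sqrt{-426 + 54002} = \sqrt{53576} = 2 \sqrt{13394}$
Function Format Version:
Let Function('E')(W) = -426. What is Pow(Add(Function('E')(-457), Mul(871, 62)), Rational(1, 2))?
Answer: Mul(2, Pow(13394, Rational(1, 2))) ≈ 231.46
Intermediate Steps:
Pow(Add(Function('E')(-457), Mul(871, 62)), Rational(1, 2)) = Pow(Add(-426, Mul(871, 62)), Rational(1, 2)) = Pow(Add(-426, 54002), Rational(1, 2)) = Pow(53576, Rational(1, 2)) = Mul(2, Pow(13394, Rational(1, 2)))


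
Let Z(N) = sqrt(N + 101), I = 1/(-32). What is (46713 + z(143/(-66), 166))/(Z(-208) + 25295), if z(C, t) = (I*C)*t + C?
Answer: 113456144105/61424364672 - 4485319*I*sqrt(107)/61424364672 ≈ 1.8471 - 0.00075534*I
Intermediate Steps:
I = -1/32 ≈ -0.031250
z(C, t) = C - C*t/32 (z(C, t) = (-C/32)*t + C = -C*t/32 + C = C - C*t/32)
Z(N) = sqrt(101 + N)
(46713 + z(143/(-66), 166))/(Z(-208) + 25295) = (46713 + (143/(-66))*(32 - 1*166)/32)/(sqrt(101 - 208) + 25295) = (46713 + (143*(-1/66))*(32 - 166)/32)/(sqrt(-107) + 25295) = (46713 + (1/32)*(-13/6)*(-134))/(I*sqrt(107) + 25295) = (46713 + 871/96)/(25295 + I*sqrt(107)) = 4485319/(96*(25295 + I*sqrt(107)))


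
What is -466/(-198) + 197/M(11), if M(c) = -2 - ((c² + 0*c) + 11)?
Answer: 11719/13266 ≈ 0.88339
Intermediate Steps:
M(c) = -13 - c² (M(c) = -2 - ((c² + 0) + 11) = -2 - (c² + 11) = -2 - (11 + c²) = -2 + (-11 - c²) = -13 - c²)
-466/(-198) + 197/M(11) = -466/(-198) + 197/(-13 - 1*11²) = -466*(-1/198) + 197/(-13 - 1*121) = 233/99 + 197/(-13 - 121) = 233/99 + 197/(-134) = 233/99 + 197*(-1/134) = 233/99 - 197/134 = 11719/13266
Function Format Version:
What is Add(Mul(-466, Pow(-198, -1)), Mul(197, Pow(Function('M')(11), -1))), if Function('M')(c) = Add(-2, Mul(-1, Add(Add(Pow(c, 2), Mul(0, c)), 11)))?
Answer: Rational(11719, 13266) ≈ 0.88339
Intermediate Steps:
Function('M')(c) = Add(-13, Mul(-1, Pow(c, 2))) (Function('M')(c) = Add(-2, Mul(-1, Add(Add(Pow(c, 2), 0), 11))) = Add(-2, Mul(-1, Add(Pow(c, 2), 11))) = Add(-2, Mul(-1, Add(11, Pow(c, 2)))) = Add(-2, Add(-11, Mul(-1, Pow(c, 2)))) = Add(-13, Mul(-1, Pow(c, 2))))
Add(Mul(-466, Pow(-198, -1)), Mul(197, Pow(Function('M')(11), -1))) = Add(Mul(-466, Pow(-198, -1)), Mul(197, Pow(Add(-13, Mul(-1, Pow(11, 2))), -1))) = Add(Mul(-466, Rational(-1, 198)), Mul(197, Pow(Add(-13, Mul(-1, 121)), -1))) = Add(Rational(233, 99), Mul(197, Pow(Add(-13, -121), -1))) = Add(Rational(233, 99), Mul(197, Pow(-134, -1))) = Add(Rational(233, 99), Mul(197, Rational(-1, 134))) = Add(Rational(233, 99), Rational(-197, 134)) = Rational(11719, 13266)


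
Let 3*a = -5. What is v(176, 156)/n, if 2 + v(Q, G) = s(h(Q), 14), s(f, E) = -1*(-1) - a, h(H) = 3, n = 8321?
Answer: 2/24963 ≈ 8.0119e-5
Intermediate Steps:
a = -5/3 (a = (⅓)*(-5) = -5/3 ≈ -1.6667)
s(f, E) = 8/3 (s(f, E) = -1*(-1) - 1*(-5/3) = 1 + 5/3 = 8/3)
v(Q, G) = ⅔ (v(Q, G) = -2 + 8/3 = ⅔)
v(176, 156)/n = (⅔)/8321 = (⅔)*(1/8321) = 2/24963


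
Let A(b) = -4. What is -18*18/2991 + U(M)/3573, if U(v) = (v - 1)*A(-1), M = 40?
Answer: -180472/1187427 ≈ -0.15199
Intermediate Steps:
U(v) = 4 - 4*v (U(v) = (v - 1)*(-4) = (-1 + v)*(-4) = 4 - 4*v)
-18*18/2991 + U(M)/3573 = -18*18/2991 + (4 - 4*40)/3573 = -324*1/2991 + (4 - 160)*(1/3573) = -108/997 - 156*1/3573 = -108/997 - 52/1191 = -180472/1187427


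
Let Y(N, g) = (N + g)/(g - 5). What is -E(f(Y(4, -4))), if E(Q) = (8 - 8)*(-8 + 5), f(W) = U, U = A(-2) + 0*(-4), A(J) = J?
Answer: 0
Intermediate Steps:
Y(N, g) = (N + g)/(-5 + g)
U = -2 (U = -2 + 0*(-4) = -2 + 0 = -2)
f(W) = -2
E(Q) = 0 (E(Q) = 0*(-3) = 0)
-E(f(Y(4, -4))) = -1*0 = 0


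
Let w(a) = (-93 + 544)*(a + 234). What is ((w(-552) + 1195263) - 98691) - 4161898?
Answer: -3208744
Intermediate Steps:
w(a) = 105534 + 451*a (w(a) = 451*(234 + a) = 105534 + 451*a)
((w(-552) + 1195263) - 98691) - 4161898 = (((105534 + 451*(-552)) + 1195263) - 98691) - 4161898 = (((105534 - 248952) + 1195263) - 98691) - 4161898 = ((-143418 + 1195263) - 98691) - 4161898 = (1051845 - 98691) - 4161898 = 953154 - 4161898 = -3208744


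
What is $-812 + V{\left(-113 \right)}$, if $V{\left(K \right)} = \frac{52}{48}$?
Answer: $- \frac{9731}{12} \approx -810.92$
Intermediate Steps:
$V{\left(K \right)} = \frac{13}{12}$ ($V{\left(K \right)} = 52 \cdot \frac{1}{48} = \frac{13}{12}$)
$-812 + V{\left(-113 \right)} = -812 + \frac{13}{12} = - \frac{9731}{12}$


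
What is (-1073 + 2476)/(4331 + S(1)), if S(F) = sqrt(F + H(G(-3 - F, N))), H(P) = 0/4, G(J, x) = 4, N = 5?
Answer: 1403/4332 ≈ 0.32387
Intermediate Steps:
H(P) = 0 (H(P) = 0*(1/4) = 0)
S(F) = sqrt(F) (S(F) = sqrt(F + 0) = sqrt(F))
(-1073 + 2476)/(4331 + S(1)) = (-1073 + 2476)/(4331 + sqrt(1)) = 1403/(4331 + 1) = 1403/4332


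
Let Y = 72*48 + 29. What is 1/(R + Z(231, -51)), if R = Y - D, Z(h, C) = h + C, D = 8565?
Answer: -1/4900 ≈ -0.00020408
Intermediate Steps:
Z(h, C) = C + h
Y = 3485 (Y = 3456 + 29 = 3485)
R = -5080 (R = 3485 - 1*8565 = 3485 - 8565 = -5080)
1/(R + Z(231, -51)) = 1/(-5080 + (-51 + 231)) = 1/(-5080 + 180) = 1/(-4900) = -1/4900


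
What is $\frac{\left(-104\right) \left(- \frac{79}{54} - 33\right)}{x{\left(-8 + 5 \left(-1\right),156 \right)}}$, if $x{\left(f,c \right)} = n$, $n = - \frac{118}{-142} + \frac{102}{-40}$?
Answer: $- \frac{137416240}{65907} \approx -2085.0$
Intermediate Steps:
$n = - \frac{2441}{1420}$ ($n = \left(-118\right) \left(- \frac{1}{142}\right) + 102 \left(- \frac{1}{40}\right) = \frac{59}{71} - \frac{51}{20} = - \frac{2441}{1420} \approx -1.719$)
$x{\left(f,c \right)} = - \frac{2441}{1420}$
$\frac{\left(-104\right) \left(- \frac{79}{54} - 33\right)}{x{\left(-8 + 5 \left(-1\right),156 \right)}} = \frac{\left(-104\right) \left(- \frac{79}{54} - 33\right)}{- \frac{2441}{1420}} = - 104 \left(\left(-79\right) \frac{1}{54} - 33\right) \left(- \frac{1420}{2441}\right) = - 104 \left(- \frac{79}{54} - 33\right) \left(- \frac{1420}{2441}\right) = \left(-104\right) \left(- \frac{1861}{54}\right) \left(- \frac{1420}{2441}\right) = \frac{96772}{27} \left(- \frac{1420}{2441}\right) = - \frac{137416240}{65907}$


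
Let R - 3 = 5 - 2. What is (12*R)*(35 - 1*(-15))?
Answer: 3600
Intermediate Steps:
R = 6 (R = 3 + (5 - 2) = 3 + 3 = 6)
(12*R)*(35 - 1*(-15)) = (12*6)*(35 - 1*(-15)) = 72*(35 + 15) = 72*50 = 3600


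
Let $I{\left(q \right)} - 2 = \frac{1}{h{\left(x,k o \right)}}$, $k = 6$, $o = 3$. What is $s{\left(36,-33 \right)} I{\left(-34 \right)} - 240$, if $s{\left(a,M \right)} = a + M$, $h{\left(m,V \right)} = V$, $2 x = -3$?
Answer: $- \frac{1403}{6} \approx -233.83$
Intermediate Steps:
$x = - \frac{3}{2}$ ($x = \frac{1}{2} \left(-3\right) = - \frac{3}{2} \approx -1.5$)
$s{\left(a,M \right)} = M + a$
$I{\left(q \right)} = \frac{37}{18}$ ($I{\left(q \right)} = 2 + \frac{1}{6 \cdot 3} = 2 + \frac{1}{18} = \frac{37}{18}$)
$s{\left(36,-33 \right)} I{\left(-34 \right)} - 240 = \left(-33 + 36\right) \frac{37}{18} - 240 = 3 \cdot \frac{37}{18} - 240 = \frac{37}{6} - 240 = - \frac{1403}{6}$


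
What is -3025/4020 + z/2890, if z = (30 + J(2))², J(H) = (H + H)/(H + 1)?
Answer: -1438651/3485340 ≈ -0.41277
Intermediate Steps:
J(H) = 2*H/(1 + H) (J(H) = (2*H)/(1 + H) = 2*H/(1 + H))
z = 8836/9 (z = (30 + 2*2/(1 + 2))² = (30 + 2*2/3)² = (30 + 2*2*(⅓))² = (30 + 4/3)² = (94/3)² = 8836/9 ≈ 981.78)
-3025/4020 + z/2890 = -3025/4020 + (8836/9)/2890 = -3025*1/4020 + (8836/9)*(1/2890) = -605/804 + 4418/13005 = -1438651/3485340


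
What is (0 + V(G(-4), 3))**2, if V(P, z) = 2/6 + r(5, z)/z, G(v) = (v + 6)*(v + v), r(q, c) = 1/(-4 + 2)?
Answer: 1/36 ≈ 0.027778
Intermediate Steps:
r(q, c) = -1/2 (r(q, c) = 1/(-2) = -1/2)
G(v) = 2*v*(6 + v) (G(v) = (6 + v)*(2*v) = 2*v*(6 + v))
V(P, z) = 1/3 - 1/(2*z) (V(P, z) = 2/6 - 1/(2*z) = 2*(1/6) - 1/(2*z) = 1/3 - 1/(2*z))
(0 + V(G(-4), 3))**2 = (0 + (1/6)*(-3 + 2*3)/3)**2 = (0 + (1/6)*(1/3)*(-3 + 6))**2 = (0 + (1/6)*(1/3)*3)**2 = (0 + 1/6)**2 = (1/6)**2 = 1/36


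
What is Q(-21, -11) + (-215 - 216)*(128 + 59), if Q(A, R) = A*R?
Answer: -80366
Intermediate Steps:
Q(-21, -11) + (-215 - 216)*(128 + 59) = -21*(-11) + (-215 - 216)*(128 + 59) = 231 - 431*187 = 231 - 80597 = -80366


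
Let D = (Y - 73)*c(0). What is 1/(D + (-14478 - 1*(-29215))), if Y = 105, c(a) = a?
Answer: 1/14737 ≈ 6.7856e-5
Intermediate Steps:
D = 0 (D = (105 - 73)*0 = 32*0 = 0)
1/(D + (-14478 - 1*(-29215))) = 1/(0 + (-14478 - 1*(-29215))) = 1/(0 + (-14478 + 29215)) = 1/(0 + 14737) = 1/14737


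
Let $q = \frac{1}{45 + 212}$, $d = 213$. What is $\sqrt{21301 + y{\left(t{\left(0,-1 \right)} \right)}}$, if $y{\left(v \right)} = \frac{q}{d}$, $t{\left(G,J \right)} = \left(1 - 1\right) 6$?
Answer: $\frac{\sqrt{63830088457122}}{54741} \approx 145.95$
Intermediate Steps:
$t{\left(G,J \right)} = 0$ ($t{\left(G,J \right)} = 0 \cdot 6 = 0$)
$q = \frac{1}{257} \approx 0.0038911$
$y{\left(v \right)} = \frac{1}{54741}$ ($y{\left(v \right)} = \frac{1}{257 \cdot 213} = \frac{1}{257} \cdot \frac{1}{213} = \frac{1}{54741}$)
$\sqrt{21301 + y{\left(t{\left(0,-1 \right)} \right)}} = \sqrt{21301 + \frac{1}{54741}} = \sqrt{\frac{1166038042}{54741}} = \frac{\sqrt{63830088457122}}{54741}$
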